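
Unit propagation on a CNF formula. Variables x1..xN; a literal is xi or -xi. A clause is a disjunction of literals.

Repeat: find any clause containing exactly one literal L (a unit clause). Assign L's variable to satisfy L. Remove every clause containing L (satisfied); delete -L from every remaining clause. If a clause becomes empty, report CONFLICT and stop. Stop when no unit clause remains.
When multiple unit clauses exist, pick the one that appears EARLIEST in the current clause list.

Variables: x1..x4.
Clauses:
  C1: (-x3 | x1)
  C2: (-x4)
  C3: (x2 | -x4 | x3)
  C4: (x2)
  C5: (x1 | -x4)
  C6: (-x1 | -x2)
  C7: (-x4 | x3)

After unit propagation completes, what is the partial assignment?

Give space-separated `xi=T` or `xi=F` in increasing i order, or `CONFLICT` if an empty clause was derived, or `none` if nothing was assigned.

Answer: x1=F x2=T x3=F x4=F

Derivation:
unit clause [-4] forces x4=F; simplify:
  satisfied 4 clause(s); 3 remain; assigned so far: [4]
unit clause [2] forces x2=T; simplify:
  drop -2 from [-1, -2] -> [-1]
  satisfied 1 clause(s); 2 remain; assigned so far: [2, 4]
unit clause [-1] forces x1=F; simplify:
  drop 1 from [-3, 1] -> [-3]
  satisfied 1 clause(s); 1 remain; assigned so far: [1, 2, 4]
unit clause [-3] forces x3=F; simplify:
  satisfied 1 clause(s); 0 remain; assigned so far: [1, 2, 3, 4]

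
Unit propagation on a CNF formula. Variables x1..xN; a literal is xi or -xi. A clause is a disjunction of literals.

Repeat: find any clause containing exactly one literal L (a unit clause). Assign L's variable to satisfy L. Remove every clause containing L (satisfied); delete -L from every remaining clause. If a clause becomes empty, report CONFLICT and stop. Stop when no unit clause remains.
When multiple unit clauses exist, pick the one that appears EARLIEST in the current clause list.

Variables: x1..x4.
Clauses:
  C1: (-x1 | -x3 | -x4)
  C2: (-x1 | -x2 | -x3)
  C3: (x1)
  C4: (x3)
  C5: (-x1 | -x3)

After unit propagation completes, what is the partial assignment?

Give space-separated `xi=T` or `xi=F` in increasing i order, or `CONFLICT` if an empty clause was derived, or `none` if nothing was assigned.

Answer: CONFLICT

Derivation:
unit clause [1] forces x1=T; simplify:
  drop -1 from [-1, -3, -4] -> [-3, -4]
  drop -1 from [-1, -2, -3] -> [-2, -3]
  drop -1 from [-1, -3] -> [-3]
  satisfied 1 clause(s); 4 remain; assigned so far: [1]
unit clause [3] forces x3=T; simplify:
  drop -3 from [-3, -4] -> [-4]
  drop -3 from [-2, -3] -> [-2]
  drop -3 from [-3] -> [] (empty!)
  satisfied 1 clause(s); 3 remain; assigned so far: [1, 3]
CONFLICT (empty clause)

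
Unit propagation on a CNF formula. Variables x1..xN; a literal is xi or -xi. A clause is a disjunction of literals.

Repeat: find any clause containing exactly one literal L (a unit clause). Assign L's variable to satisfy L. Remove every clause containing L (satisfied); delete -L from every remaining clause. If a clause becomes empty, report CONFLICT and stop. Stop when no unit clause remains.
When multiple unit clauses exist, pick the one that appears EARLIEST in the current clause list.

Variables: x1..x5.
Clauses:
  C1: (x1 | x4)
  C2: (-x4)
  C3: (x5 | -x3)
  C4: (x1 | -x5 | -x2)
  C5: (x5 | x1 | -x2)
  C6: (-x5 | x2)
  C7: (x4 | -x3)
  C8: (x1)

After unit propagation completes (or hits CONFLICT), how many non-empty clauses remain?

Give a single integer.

Answer: 1

Derivation:
unit clause [-4] forces x4=F; simplify:
  drop 4 from [1, 4] -> [1]
  drop 4 from [4, -3] -> [-3]
  satisfied 1 clause(s); 7 remain; assigned so far: [4]
unit clause [1] forces x1=T; simplify:
  satisfied 4 clause(s); 3 remain; assigned so far: [1, 4]
unit clause [-3] forces x3=F; simplify:
  satisfied 2 clause(s); 1 remain; assigned so far: [1, 3, 4]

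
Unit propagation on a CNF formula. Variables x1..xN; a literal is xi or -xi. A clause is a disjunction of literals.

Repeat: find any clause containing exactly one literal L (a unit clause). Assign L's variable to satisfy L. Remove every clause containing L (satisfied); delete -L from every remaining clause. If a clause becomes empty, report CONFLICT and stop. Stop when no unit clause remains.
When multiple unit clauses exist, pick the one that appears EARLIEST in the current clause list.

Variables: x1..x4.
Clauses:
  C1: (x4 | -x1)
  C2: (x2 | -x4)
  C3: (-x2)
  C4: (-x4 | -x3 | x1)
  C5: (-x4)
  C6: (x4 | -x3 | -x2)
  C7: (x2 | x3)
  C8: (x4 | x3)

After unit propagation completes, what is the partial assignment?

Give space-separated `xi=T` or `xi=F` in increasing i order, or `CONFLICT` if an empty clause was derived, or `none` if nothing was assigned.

Answer: x1=F x2=F x3=T x4=F

Derivation:
unit clause [-2] forces x2=F; simplify:
  drop 2 from [2, -4] -> [-4]
  drop 2 from [2, 3] -> [3]
  satisfied 2 clause(s); 6 remain; assigned so far: [2]
unit clause [-4] forces x4=F; simplify:
  drop 4 from [4, -1] -> [-1]
  drop 4 from [4, 3] -> [3]
  satisfied 3 clause(s); 3 remain; assigned so far: [2, 4]
unit clause [-1] forces x1=F; simplify:
  satisfied 1 clause(s); 2 remain; assigned so far: [1, 2, 4]
unit clause [3] forces x3=T; simplify:
  satisfied 2 clause(s); 0 remain; assigned so far: [1, 2, 3, 4]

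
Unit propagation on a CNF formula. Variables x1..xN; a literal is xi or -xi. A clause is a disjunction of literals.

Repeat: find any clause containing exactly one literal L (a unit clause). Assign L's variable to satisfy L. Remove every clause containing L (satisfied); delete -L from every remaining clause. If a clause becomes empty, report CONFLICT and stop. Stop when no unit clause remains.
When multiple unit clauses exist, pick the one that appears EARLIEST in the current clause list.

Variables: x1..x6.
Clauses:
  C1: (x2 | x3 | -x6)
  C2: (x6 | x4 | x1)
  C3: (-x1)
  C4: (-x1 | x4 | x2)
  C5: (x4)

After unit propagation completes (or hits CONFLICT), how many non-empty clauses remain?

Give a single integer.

Answer: 1

Derivation:
unit clause [-1] forces x1=F; simplify:
  drop 1 from [6, 4, 1] -> [6, 4]
  satisfied 2 clause(s); 3 remain; assigned so far: [1]
unit clause [4] forces x4=T; simplify:
  satisfied 2 clause(s); 1 remain; assigned so far: [1, 4]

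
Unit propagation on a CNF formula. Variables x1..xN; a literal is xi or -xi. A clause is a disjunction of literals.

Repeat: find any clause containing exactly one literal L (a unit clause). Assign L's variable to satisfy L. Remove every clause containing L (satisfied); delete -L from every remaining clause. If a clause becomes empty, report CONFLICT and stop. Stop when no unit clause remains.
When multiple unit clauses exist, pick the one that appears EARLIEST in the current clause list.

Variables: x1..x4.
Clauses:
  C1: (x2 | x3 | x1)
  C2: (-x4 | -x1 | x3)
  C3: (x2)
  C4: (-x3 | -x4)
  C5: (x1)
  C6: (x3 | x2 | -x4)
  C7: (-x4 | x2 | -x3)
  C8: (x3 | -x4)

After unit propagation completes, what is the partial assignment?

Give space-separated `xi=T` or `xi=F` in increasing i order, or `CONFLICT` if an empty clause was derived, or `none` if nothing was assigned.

unit clause [2] forces x2=T; simplify:
  satisfied 4 clause(s); 4 remain; assigned so far: [2]
unit clause [1] forces x1=T; simplify:
  drop -1 from [-4, -1, 3] -> [-4, 3]
  satisfied 1 clause(s); 3 remain; assigned so far: [1, 2]

Answer: x1=T x2=T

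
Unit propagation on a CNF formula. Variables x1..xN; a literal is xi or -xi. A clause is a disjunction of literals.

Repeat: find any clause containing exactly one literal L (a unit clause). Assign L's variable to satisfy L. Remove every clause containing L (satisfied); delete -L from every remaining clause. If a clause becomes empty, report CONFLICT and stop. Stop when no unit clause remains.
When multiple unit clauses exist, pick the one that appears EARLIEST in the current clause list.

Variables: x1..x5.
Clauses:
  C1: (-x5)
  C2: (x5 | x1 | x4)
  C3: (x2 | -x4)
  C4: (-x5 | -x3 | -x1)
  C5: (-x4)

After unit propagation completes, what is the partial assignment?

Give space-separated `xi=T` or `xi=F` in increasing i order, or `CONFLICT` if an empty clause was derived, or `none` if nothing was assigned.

Answer: x1=T x4=F x5=F

Derivation:
unit clause [-5] forces x5=F; simplify:
  drop 5 from [5, 1, 4] -> [1, 4]
  satisfied 2 clause(s); 3 remain; assigned so far: [5]
unit clause [-4] forces x4=F; simplify:
  drop 4 from [1, 4] -> [1]
  satisfied 2 clause(s); 1 remain; assigned so far: [4, 5]
unit clause [1] forces x1=T; simplify:
  satisfied 1 clause(s); 0 remain; assigned so far: [1, 4, 5]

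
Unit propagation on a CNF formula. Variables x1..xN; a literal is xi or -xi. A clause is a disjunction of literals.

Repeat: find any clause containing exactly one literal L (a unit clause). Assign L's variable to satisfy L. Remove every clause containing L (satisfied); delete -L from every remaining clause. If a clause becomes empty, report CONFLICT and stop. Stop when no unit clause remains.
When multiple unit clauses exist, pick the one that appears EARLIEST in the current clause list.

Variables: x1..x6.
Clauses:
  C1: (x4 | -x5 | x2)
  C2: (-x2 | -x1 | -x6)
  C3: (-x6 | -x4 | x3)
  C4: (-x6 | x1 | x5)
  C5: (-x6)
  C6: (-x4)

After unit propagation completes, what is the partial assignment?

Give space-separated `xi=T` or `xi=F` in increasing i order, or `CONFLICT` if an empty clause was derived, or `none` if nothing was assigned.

unit clause [-6] forces x6=F; simplify:
  satisfied 4 clause(s); 2 remain; assigned so far: [6]
unit clause [-4] forces x4=F; simplify:
  drop 4 from [4, -5, 2] -> [-5, 2]
  satisfied 1 clause(s); 1 remain; assigned so far: [4, 6]

Answer: x4=F x6=F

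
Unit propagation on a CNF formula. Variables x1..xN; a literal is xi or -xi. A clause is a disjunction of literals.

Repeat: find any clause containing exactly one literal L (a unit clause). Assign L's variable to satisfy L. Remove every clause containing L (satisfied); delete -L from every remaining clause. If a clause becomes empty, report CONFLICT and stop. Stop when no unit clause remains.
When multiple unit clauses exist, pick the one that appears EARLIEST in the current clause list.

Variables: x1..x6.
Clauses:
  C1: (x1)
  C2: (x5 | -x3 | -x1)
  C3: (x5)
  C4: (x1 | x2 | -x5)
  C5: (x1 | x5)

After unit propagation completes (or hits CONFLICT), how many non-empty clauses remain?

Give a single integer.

unit clause [1] forces x1=T; simplify:
  drop -1 from [5, -3, -1] -> [5, -3]
  satisfied 3 clause(s); 2 remain; assigned so far: [1]
unit clause [5] forces x5=T; simplify:
  satisfied 2 clause(s); 0 remain; assigned so far: [1, 5]

Answer: 0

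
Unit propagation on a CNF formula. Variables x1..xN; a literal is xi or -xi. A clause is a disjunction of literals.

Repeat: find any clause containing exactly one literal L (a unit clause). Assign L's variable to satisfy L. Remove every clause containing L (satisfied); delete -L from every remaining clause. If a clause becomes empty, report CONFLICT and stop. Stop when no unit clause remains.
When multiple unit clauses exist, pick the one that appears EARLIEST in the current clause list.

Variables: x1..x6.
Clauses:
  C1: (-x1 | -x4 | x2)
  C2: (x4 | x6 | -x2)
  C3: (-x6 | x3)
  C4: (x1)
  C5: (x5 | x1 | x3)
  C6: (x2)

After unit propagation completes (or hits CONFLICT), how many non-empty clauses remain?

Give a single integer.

unit clause [1] forces x1=T; simplify:
  drop -1 from [-1, -4, 2] -> [-4, 2]
  satisfied 2 clause(s); 4 remain; assigned so far: [1]
unit clause [2] forces x2=T; simplify:
  drop -2 from [4, 6, -2] -> [4, 6]
  satisfied 2 clause(s); 2 remain; assigned so far: [1, 2]

Answer: 2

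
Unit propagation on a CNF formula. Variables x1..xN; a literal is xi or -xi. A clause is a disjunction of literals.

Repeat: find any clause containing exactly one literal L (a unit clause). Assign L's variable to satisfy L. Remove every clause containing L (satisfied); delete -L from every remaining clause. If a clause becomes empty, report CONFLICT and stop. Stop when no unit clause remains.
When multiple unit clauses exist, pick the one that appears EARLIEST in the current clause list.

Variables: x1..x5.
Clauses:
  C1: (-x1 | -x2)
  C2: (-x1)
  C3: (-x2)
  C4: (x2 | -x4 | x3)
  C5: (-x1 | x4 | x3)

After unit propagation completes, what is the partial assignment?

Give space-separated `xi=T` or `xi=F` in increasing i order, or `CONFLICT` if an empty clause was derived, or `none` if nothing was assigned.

Answer: x1=F x2=F

Derivation:
unit clause [-1] forces x1=F; simplify:
  satisfied 3 clause(s); 2 remain; assigned so far: [1]
unit clause [-2] forces x2=F; simplify:
  drop 2 from [2, -4, 3] -> [-4, 3]
  satisfied 1 clause(s); 1 remain; assigned so far: [1, 2]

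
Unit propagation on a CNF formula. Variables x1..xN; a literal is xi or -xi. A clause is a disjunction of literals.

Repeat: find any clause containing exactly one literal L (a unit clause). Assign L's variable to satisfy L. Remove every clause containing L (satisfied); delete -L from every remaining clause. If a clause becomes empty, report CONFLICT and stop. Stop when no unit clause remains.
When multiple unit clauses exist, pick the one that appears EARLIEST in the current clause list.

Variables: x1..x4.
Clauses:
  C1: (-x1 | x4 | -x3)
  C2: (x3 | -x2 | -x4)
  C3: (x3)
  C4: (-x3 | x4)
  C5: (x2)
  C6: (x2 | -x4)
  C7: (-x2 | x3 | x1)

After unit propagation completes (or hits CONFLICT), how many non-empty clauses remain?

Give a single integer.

Answer: 0

Derivation:
unit clause [3] forces x3=T; simplify:
  drop -3 from [-1, 4, -3] -> [-1, 4]
  drop -3 from [-3, 4] -> [4]
  satisfied 3 clause(s); 4 remain; assigned so far: [3]
unit clause [4] forces x4=T; simplify:
  drop -4 from [2, -4] -> [2]
  satisfied 2 clause(s); 2 remain; assigned so far: [3, 4]
unit clause [2] forces x2=T; simplify:
  satisfied 2 clause(s); 0 remain; assigned so far: [2, 3, 4]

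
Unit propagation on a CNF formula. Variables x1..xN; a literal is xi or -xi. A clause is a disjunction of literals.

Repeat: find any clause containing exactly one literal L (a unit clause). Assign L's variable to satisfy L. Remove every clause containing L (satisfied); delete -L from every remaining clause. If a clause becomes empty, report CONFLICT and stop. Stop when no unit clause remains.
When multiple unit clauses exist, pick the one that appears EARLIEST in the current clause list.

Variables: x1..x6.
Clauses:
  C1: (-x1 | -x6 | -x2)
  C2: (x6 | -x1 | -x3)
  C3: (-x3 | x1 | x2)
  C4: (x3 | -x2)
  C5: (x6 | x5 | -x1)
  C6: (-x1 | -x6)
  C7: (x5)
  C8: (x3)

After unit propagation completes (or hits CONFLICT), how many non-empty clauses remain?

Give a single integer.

unit clause [5] forces x5=T; simplify:
  satisfied 2 clause(s); 6 remain; assigned so far: [5]
unit clause [3] forces x3=T; simplify:
  drop -3 from [6, -1, -3] -> [6, -1]
  drop -3 from [-3, 1, 2] -> [1, 2]
  satisfied 2 clause(s); 4 remain; assigned so far: [3, 5]

Answer: 4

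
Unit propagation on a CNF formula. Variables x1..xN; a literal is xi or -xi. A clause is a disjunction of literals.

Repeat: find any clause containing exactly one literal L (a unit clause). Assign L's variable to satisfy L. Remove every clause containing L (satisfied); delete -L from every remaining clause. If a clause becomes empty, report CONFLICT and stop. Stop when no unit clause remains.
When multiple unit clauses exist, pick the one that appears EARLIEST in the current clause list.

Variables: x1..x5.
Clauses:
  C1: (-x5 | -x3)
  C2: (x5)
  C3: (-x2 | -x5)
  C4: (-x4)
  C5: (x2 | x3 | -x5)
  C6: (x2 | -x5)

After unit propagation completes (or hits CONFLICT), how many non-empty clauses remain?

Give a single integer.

Answer: 1

Derivation:
unit clause [5] forces x5=T; simplify:
  drop -5 from [-5, -3] -> [-3]
  drop -5 from [-2, -5] -> [-2]
  drop -5 from [2, 3, -5] -> [2, 3]
  drop -5 from [2, -5] -> [2]
  satisfied 1 clause(s); 5 remain; assigned so far: [5]
unit clause [-3] forces x3=F; simplify:
  drop 3 from [2, 3] -> [2]
  satisfied 1 clause(s); 4 remain; assigned so far: [3, 5]
unit clause [-2] forces x2=F; simplify:
  drop 2 from [2] -> [] (empty!)
  drop 2 from [2] -> [] (empty!)
  satisfied 1 clause(s); 3 remain; assigned so far: [2, 3, 5]
CONFLICT (empty clause)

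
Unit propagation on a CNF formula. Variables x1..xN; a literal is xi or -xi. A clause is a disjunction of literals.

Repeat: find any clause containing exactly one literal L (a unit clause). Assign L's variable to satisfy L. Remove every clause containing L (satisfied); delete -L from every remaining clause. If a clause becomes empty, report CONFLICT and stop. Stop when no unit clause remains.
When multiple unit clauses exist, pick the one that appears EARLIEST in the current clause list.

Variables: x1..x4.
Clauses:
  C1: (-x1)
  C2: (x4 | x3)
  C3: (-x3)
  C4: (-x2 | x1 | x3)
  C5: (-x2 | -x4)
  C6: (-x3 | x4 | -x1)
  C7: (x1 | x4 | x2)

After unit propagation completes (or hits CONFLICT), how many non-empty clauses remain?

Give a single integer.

unit clause [-1] forces x1=F; simplify:
  drop 1 from [-2, 1, 3] -> [-2, 3]
  drop 1 from [1, 4, 2] -> [4, 2]
  satisfied 2 clause(s); 5 remain; assigned so far: [1]
unit clause [-3] forces x3=F; simplify:
  drop 3 from [4, 3] -> [4]
  drop 3 from [-2, 3] -> [-2]
  satisfied 1 clause(s); 4 remain; assigned so far: [1, 3]
unit clause [4] forces x4=T; simplify:
  drop -4 from [-2, -4] -> [-2]
  satisfied 2 clause(s); 2 remain; assigned so far: [1, 3, 4]
unit clause [-2] forces x2=F; simplify:
  satisfied 2 clause(s); 0 remain; assigned so far: [1, 2, 3, 4]

Answer: 0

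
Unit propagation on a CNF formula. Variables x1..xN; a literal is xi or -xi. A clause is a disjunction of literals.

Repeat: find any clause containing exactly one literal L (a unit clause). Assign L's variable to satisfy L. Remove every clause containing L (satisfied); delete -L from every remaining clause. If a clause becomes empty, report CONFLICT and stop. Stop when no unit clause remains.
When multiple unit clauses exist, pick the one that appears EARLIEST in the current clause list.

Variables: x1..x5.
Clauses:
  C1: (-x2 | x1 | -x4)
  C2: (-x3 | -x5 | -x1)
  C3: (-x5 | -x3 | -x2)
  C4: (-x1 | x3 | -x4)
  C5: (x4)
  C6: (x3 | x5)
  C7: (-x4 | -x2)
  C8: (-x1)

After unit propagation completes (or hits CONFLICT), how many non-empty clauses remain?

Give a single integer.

unit clause [4] forces x4=T; simplify:
  drop -4 from [-2, 1, -4] -> [-2, 1]
  drop -4 from [-1, 3, -4] -> [-1, 3]
  drop -4 from [-4, -2] -> [-2]
  satisfied 1 clause(s); 7 remain; assigned so far: [4]
unit clause [-2] forces x2=F; simplify:
  satisfied 3 clause(s); 4 remain; assigned so far: [2, 4]
unit clause [-1] forces x1=F; simplify:
  satisfied 3 clause(s); 1 remain; assigned so far: [1, 2, 4]

Answer: 1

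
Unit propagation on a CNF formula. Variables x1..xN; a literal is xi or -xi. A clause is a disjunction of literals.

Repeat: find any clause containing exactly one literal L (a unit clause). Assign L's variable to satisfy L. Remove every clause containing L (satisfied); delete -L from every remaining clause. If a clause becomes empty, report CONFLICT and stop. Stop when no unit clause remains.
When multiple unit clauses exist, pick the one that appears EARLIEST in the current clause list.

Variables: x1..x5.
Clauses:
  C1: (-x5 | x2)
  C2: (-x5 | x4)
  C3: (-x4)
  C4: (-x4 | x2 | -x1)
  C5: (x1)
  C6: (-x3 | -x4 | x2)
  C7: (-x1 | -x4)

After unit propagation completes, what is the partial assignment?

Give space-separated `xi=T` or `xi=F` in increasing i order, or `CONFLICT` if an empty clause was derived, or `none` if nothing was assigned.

Answer: x1=T x4=F x5=F

Derivation:
unit clause [-4] forces x4=F; simplify:
  drop 4 from [-5, 4] -> [-5]
  satisfied 4 clause(s); 3 remain; assigned so far: [4]
unit clause [-5] forces x5=F; simplify:
  satisfied 2 clause(s); 1 remain; assigned so far: [4, 5]
unit clause [1] forces x1=T; simplify:
  satisfied 1 clause(s); 0 remain; assigned so far: [1, 4, 5]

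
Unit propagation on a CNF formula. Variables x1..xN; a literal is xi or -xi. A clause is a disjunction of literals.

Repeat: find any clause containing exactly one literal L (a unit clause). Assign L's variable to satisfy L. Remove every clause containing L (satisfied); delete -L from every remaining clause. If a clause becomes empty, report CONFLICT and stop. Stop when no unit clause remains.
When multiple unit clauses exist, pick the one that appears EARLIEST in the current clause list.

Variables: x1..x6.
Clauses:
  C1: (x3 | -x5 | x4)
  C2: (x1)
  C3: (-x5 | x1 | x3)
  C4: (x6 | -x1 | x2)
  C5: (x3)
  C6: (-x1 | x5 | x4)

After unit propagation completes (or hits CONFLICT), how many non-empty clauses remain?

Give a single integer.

Answer: 2

Derivation:
unit clause [1] forces x1=T; simplify:
  drop -1 from [6, -1, 2] -> [6, 2]
  drop -1 from [-1, 5, 4] -> [5, 4]
  satisfied 2 clause(s); 4 remain; assigned so far: [1]
unit clause [3] forces x3=T; simplify:
  satisfied 2 clause(s); 2 remain; assigned so far: [1, 3]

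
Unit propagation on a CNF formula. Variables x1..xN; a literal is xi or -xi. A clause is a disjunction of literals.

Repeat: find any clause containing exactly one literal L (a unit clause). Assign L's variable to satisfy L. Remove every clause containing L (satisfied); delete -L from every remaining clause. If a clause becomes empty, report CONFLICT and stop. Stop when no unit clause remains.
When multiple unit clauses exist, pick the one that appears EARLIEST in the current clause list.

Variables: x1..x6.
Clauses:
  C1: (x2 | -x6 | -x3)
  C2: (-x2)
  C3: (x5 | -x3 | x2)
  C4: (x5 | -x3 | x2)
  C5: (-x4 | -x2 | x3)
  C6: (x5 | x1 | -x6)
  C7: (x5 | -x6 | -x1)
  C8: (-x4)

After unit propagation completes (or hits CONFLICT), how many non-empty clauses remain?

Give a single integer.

Answer: 5

Derivation:
unit clause [-2] forces x2=F; simplify:
  drop 2 from [2, -6, -3] -> [-6, -3]
  drop 2 from [5, -3, 2] -> [5, -3]
  drop 2 from [5, -3, 2] -> [5, -3]
  satisfied 2 clause(s); 6 remain; assigned so far: [2]
unit clause [-4] forces x4=F; simplify:
  satisfied 1 clause(s); 5 remain; assigned so far: [2, 4]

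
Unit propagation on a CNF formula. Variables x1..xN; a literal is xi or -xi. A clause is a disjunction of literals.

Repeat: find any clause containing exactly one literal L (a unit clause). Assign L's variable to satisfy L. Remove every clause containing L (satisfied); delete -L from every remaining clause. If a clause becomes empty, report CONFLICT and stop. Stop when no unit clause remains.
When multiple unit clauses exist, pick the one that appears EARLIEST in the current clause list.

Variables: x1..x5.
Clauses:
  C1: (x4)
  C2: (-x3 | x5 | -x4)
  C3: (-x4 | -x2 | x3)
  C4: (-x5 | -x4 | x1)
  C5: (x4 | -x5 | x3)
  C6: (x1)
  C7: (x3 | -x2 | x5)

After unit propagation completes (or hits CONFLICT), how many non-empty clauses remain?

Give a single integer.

unit clause [4] forces x4=T; simplify:
  drop -4 from [-3, 5, -4] -> [-3, 5]
  drop -4 from [-4, -2, 3] -> [-2, 3]
  drop -4 from [-5, -4, 1] -> [-5, 1]
  satisfied 2 clause(s); 5 remain; assigned so far: [4]
unit clause [1] forces x1=T; simplify:
  satisfied 2 clause(s); 3 remain; assigned so far: [1, 4]

Answer: 3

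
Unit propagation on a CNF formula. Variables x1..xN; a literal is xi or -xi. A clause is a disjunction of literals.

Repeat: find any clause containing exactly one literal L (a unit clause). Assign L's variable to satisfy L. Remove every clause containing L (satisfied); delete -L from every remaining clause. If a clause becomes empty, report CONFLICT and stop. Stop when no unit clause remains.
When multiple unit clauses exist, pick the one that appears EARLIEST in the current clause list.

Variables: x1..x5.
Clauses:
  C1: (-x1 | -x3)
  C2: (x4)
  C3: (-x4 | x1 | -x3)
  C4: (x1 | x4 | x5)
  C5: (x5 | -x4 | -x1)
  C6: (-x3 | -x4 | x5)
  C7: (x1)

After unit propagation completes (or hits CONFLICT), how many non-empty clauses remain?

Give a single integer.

unit clause [4] forces x4=T; simplify:
  drop -4 from [-4, 1, -3] -> [1, -3]
  drop -4 from [5, -4, -1] -> [5, -1]
  drop -4 from [-3, -4, 5] -> [-3, 5]
  satisfied 2 clause(s); 5 remain; assigned so far: [4]
unit clause [1] forces x1=T; simplify:
  drop -1 from [-1, -3] -> [-3]
  drop -1 from [5, -1] -> [5]
  satisfied 2 clause(s); 3 remain; assigned so far: [1, 4]
unit clause [-3] forces x3=F; simplify:
  satisfied 2 clause(s); 1 remain; assigned so far: [1, 3, 4]
unit clause [5] forces x5=T; simplify:
  satisfied 1 clause(s); 0 remain; assigned so far: [1, 3, 4, 5]

Answer: 0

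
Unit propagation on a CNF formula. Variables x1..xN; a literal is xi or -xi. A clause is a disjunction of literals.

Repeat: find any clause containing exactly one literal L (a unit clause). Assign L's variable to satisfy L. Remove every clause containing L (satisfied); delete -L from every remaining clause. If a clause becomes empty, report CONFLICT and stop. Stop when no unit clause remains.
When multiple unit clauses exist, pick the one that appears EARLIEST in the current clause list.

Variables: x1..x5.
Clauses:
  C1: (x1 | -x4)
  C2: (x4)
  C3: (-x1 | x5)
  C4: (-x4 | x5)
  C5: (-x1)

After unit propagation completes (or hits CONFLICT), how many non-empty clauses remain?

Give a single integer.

Answer: 2

Derivation:
unit clause [4] forces x4=T; simplify:
  drop -4 from [1, -4] -> [1]
  drop -4 from [-4, 5] -> [5]
  satisfied 1 clause(s); 4 remain; assigned so far: [4]
unit clause [1] forces x1=T; simplify:
  drop -1 from [-1, 5] -> [5]
  drop -1 from [-1] -> [] (empty!)
  satisfied 1 clause(s); 3 remain; assigned so far: [1, 4]
CONFLICT (empty clause)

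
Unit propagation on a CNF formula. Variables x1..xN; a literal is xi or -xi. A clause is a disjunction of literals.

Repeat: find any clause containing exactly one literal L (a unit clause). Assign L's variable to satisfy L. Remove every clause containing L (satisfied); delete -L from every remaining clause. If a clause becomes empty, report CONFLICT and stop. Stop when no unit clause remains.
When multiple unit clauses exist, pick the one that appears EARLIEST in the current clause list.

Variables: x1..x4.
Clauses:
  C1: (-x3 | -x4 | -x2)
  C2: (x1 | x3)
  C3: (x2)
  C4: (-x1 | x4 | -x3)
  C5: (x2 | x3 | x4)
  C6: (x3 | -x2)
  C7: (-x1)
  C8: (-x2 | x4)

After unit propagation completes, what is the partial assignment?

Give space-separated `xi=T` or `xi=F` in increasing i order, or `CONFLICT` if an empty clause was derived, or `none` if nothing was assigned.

Answer: CONFLICT

Derivation:
unit clause [2] forces x2=T; simplify:
  drop -2 from [-3, -4, -2] -> [-3, -4]
  drop -2 from [3, -2] -> [3]
  drop -2 from [-2, 4] -> [4]
  satisfied 2 clause(s); 6 remain; assigned so far: [2]
unit clause [3] forces x3=T; simplify:
  drop -3 from [-3, -4] -> [-4]
  drop -3 from [-1, 4, -3] -> [-1, 4]
  satisfied 2 clause(s); 4 remain; assigned so far: [2, 3]
unit clause [-4] forces x4=F; simplify:
  drop 4 from [-1, 4] -> [-1]
  drop 4 from [4] -> [] (empty!)
  satisfied 1 clause(s); 3 remain; assigned so far: [2, 3, 4]
CONFLICT (empty clause)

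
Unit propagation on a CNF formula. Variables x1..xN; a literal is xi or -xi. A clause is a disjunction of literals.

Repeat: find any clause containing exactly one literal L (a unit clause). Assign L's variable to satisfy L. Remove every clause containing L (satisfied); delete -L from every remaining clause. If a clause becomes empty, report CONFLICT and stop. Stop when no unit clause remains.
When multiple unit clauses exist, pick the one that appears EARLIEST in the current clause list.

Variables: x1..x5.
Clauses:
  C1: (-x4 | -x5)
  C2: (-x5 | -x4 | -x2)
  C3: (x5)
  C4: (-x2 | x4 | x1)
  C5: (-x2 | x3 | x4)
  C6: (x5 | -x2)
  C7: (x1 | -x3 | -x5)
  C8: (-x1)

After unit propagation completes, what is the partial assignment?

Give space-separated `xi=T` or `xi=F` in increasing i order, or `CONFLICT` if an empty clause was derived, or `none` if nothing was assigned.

unit clause [5] forces x5=T; simplify:
  drop -5 from [-4, -5] -> [-4]
  drop -5 from [-5, -4, -2] -> [-4, -2]
  drop -5 from [1, -3, -5] -> [1, -3]
  satisfied 2 clause(s); 6 remain; assigned so far: [5]
unit clause [-4] forces x4=F; simplify:
  drop 4 from [-2, 4, 1] -> [-2, 1]
  drop 4 from [-2, 3, 4] -> [-2, 3]
  satisfied 2 clause(s); 4 remain; assigned so far: [4, 5]
unit clause [-1] forces x1=F; simplify:
  drop 1 from [-2, 1] -> [-2]
  drop 1 from [1, -3] -> [-3]
  satisfied 1 clause(s); 3 remain; assigned so far: [1, 4, 5]
unit clause [-2] forces x2=F; simplify:
  satisfied 2 clause(s); 1 remain; assigned so far: [1, 2, 4, 5]
unit clause [-3] forces x3=F; simplify:
  satisfied 1 clause(s); 0 remain; assigned so far: [1, 2, 3, 4, 5]

Answer: x1=F x2=F x3=F x4=F x5=T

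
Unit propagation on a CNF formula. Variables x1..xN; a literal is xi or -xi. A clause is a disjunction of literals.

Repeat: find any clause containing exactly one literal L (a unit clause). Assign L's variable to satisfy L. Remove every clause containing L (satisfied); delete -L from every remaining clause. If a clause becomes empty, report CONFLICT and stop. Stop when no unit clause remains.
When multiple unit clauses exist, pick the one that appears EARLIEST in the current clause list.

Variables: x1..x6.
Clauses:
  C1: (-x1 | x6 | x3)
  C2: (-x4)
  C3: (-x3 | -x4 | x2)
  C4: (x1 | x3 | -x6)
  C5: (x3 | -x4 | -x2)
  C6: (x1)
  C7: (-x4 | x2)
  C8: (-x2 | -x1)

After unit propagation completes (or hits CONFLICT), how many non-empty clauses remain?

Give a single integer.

unit clause [-4] forces x4=F; simplify:
  satisfied 4 clause(s); 4 remain; assigned so far: [4]
unit clause [1] forces x1=T; simplify:
  drop -1 from [-1, 6, 3] -> [6, 3]
  drop -1 from [-2, -1] -> [-2]
  satisfied 2 clause(s); 2 remain; assigned so far: [1, 4]
unit clause [-2] forces x2=F; simplify:
  satisfied 1 clause(s); 1 remain; assigned so far: [1, 2, 4]

Answer: 1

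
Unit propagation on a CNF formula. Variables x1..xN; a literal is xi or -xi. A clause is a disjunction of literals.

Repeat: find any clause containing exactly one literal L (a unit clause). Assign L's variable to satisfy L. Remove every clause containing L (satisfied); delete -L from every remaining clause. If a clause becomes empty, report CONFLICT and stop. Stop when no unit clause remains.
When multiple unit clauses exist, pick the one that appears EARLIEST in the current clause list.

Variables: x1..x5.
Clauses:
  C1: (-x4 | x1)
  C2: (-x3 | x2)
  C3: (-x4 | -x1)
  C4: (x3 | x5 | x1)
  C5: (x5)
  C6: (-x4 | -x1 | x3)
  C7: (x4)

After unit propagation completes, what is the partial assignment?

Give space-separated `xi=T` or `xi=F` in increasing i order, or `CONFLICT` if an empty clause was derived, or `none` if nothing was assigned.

unit clause [5] forces x5=T; simplify:
  satisfied 2 clause(s); 5 remain; assigned so far: [5]
unit clause [4] forces x4=T; simplify:
  drop -4 from [-4, 1] -> [1]
  drop -4 from [-4, -1] -> [-1]
  drop -4 from [-4, -1, 3] -> [-1, 3]
  satisfied 1 clause(s); 4 remain; assigned so far: [4, 5]
unit clause [1] forces x1=T; simplify:
  drop -1 from [-1] -> [] (empty!)
  drop -1 from [-1, 3] -> [3]
  satisfied 1 clause(s); 3 remain; assigned so far: [1, 4, 5]
CONFLICT (empty clause)

Answer: CONFLICT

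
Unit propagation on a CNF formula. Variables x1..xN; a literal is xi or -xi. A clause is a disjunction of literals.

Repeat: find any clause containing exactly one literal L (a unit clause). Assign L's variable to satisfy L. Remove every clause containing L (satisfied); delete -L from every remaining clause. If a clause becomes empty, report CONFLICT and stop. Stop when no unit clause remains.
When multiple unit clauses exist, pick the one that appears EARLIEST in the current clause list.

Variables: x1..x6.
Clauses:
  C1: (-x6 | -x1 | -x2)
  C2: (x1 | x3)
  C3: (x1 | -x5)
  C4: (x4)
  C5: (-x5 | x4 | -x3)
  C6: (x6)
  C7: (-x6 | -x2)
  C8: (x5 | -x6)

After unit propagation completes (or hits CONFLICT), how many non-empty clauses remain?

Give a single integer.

Answer: 0

Derivation:
unit clause [4] forces x4=T; simplify:
  satisfied 2 clause(s); 6 remain; assigned so far: [4]
unit clause [6] forces x6=T; simplify:
  drop -6 from [-6, -1, -2] -> [-1, -2]
  drop -6 from [-6, -2] -> [-2]
  drop -6 from [5, -6] -> [5]
  satisfied 1 clause(s); 5 remain; assigned so far: [4, 6]
unit clause [-2] forces x2=F; simplify:
  satisfied 2 clause(s); 3 remain; assigned so far: [2, 4, 6]
unit clause [5] forces x5=T; simplify:
  drop -5 from [1, -5] -> [1]
  satisfied 1 clause(s); 2 remain; assigned so far: [2, 4, 5, 6]
unit clause [1] forces x1=T; simplify:
  satisfied 2 clause(s); 0 remain; assigned so far: [1, 2, 4, 5, 6]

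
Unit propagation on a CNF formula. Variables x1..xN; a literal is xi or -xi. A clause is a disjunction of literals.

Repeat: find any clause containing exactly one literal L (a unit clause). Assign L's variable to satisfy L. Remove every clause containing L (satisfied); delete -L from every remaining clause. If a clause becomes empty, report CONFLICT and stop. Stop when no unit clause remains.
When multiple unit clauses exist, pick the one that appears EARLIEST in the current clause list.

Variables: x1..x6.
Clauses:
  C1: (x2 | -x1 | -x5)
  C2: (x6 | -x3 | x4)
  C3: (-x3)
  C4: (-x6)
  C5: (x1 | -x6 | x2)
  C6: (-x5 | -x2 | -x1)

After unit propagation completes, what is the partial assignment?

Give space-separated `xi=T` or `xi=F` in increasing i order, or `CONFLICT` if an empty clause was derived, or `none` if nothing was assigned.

Answer: x3=F x6=F

Derivation:
unit clause [-3] forces x3=F; simplify:
  satisfied 2 clause(s); 4 remain; assigned so far: [3]
unit clause [-6] forces x6=F; simplify:
  satisfied 2 clause(s); 2 remain; assigned so far: [3, 6]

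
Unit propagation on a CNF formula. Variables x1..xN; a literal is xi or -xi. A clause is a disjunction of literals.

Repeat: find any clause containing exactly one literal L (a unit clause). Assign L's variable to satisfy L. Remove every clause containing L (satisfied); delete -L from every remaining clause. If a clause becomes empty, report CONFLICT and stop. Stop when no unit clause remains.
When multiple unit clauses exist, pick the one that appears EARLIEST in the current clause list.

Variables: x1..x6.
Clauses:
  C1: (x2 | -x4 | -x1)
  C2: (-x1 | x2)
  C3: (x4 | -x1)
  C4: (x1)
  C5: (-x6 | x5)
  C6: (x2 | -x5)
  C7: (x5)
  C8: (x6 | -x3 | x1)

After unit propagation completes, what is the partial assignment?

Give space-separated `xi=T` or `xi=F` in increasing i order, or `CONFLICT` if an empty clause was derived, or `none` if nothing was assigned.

unit clause [1] forces x1=T; simplify:
  drop -1 from [2, -4, -1] -> [2, -4]
  drop -1 from [-1, 2] -> [2]
  drop -1 from [4, -1] -> [4]
  satisfied 2 clause(s); 6 remain; assigned so far: [1]
unit clause [2] forces x2=T; simplify:
  satisfied 3 clause(s); 3 remain; assigned so far: [1, 2]
unit clause [4] forces x4=T; simplify:
  satisfied 1 clause(s); 2 remain; assigned so far: [1, 2, 4]
unit clause [5] forces x5=T; simplify:
  satisfied 2 clause(s); 0 remain; assigned so far: [1, 2, 4, 5]

Answer: x1=T x2=T x4=T x5=T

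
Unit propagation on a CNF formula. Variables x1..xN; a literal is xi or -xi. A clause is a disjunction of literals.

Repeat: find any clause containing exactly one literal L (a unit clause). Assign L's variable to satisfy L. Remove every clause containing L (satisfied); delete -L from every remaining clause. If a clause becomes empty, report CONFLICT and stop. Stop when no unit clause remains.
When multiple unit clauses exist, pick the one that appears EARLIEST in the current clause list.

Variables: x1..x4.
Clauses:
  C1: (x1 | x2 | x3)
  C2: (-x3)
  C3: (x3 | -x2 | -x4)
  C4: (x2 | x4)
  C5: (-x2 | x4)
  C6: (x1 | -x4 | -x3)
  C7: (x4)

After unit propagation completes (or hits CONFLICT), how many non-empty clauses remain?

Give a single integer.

unit clause [-3] forces x3=F; simplify:
  drop 3 from [1, 2, 3] -> [1, 2]
  drop 3 from [3, -2, -4] -> [-2, -4]
  satisfied 2 clause(s); 5 remain; assigned so far: [3]
unit clause [4] forces x4=T; simplify:
  drop -4 from [-2, -4] -> [-2]
  satisfied 3 clause(s); 2 remain; assigned so far: [3, 4]
unit clause [-2] forces x2=F; simplify:
  drop 2 from [1, 2] -> [1]
  satisfied 1 clause(s); 1 remain; assigned so far: [2, 3, 4]
unit clause [1] forces x1=T; simplify:
  satisfied 1 clause(s); 0 remain; assigned so far: [1, 2, 3, 4]

Answer: 0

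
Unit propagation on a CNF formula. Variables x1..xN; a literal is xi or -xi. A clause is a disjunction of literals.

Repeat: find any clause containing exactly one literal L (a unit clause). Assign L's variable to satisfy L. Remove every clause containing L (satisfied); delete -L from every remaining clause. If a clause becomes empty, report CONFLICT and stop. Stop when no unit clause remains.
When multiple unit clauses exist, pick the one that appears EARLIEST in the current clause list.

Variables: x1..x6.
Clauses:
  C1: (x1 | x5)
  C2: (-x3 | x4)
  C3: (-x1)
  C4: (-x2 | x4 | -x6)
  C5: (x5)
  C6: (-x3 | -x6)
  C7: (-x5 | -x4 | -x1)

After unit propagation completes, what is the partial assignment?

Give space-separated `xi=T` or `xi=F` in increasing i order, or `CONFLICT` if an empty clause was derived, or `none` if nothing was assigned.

unit clause [-1] forces x1=F; simplify:
  drop 1 from [1, 5] -> [5]
  satisfied 2 clause(s); 5 remain; assigned so far: [1]
unit clause [5] forces x5=T; simplify:
  satisfied 2 clause(s); 3 remain; assigned so far: [1, 5]

Answer: x1=F x5=T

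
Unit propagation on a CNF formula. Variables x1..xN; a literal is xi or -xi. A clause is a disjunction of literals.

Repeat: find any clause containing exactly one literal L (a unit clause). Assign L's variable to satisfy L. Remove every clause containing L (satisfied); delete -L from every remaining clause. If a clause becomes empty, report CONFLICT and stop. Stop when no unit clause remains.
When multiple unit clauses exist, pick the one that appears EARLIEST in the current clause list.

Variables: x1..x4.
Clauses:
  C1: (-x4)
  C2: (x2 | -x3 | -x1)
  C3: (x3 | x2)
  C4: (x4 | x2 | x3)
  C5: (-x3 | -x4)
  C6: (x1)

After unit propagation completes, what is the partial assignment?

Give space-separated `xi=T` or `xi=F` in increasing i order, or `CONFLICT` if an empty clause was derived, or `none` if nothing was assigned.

Answer: x1=T x4=F

Derivation:
unit clause [-4] forces x4=F; simplify:
  drop 4 from [4, 2, 3] -> [2, 3]
  satisfied 2 clause(s); 4 remain; assigned so far: [4]
unit clause [1] forces x1=T; simplify:
  drop -1 from [2, -3, -1] -> [2, -3]
  satisfied 1 clause(s); 3 remain; assigned so far: [1, 4]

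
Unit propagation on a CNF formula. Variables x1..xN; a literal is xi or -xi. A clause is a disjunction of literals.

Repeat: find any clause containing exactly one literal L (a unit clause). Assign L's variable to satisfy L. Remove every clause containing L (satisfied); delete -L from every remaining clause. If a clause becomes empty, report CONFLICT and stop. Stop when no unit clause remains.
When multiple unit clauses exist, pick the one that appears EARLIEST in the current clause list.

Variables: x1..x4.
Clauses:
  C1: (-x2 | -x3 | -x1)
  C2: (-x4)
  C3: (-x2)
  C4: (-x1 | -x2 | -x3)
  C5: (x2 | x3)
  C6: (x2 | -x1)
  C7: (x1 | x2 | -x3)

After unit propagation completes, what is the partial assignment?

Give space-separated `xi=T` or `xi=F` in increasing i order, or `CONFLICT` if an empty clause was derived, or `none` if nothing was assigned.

unit clause [-4] forces x4=F; simplify:
  satisfied 1 clause(s); 6 remain; assigned so far: [4]
unit clause [-2] forces x2=F; simplify:
  drop 2 from [2, 3] -> [3]
  drop 2 from [2, -1] -> [-1]
  drop 2 from [1, 2, -3] -> [1, -3]
  satisfied 3 clause(s); 3 remain; assigned so far: [2, 4]
unit clause [3] forces x3=T; simplify:
  drop -3 from [1, -3] -> [1]
  satisfied 1 clause(s); 2 remain; assigned so far: [2, 3, 4]
unit clause [-1] forces x1=F; simplify:
  drop 1 from [1] -> [] (empty!)
  satisfied 1 clause(s); 1 remain; assigned so far: [1, 2, 3, 4]
CONFLICT (empty clause)

Answer: CONFLICT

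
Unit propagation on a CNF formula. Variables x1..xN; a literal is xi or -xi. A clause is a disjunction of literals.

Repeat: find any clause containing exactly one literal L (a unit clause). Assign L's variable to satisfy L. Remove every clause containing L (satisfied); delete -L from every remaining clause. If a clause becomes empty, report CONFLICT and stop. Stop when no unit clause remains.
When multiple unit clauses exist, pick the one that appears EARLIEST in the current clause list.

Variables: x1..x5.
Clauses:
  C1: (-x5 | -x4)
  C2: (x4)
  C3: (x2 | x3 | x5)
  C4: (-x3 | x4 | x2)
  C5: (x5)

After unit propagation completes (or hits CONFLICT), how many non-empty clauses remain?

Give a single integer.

unit clause [4] forces x4=T; simplify:
  drop -4 from [-5, -4] -> [-5]
  satisfied 2 clause(s); 3 remain; assigned so far: [4]
unit clause [-5] forces x5=F; simplify:
  drop 5 from [2, 3, 5] -> [2, 3]
  drop 5 from [5] -> [] (empty!)
  satisfied 1 clause(s); 2 remain; assigned so far: [4, 5]
CONFLICT (empty clause)

Answer: 1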